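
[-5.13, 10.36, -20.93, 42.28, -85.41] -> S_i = -5.13*(-2.02)^i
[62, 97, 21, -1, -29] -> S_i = Random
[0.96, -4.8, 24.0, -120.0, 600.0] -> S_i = 0.96*(-5.00)^i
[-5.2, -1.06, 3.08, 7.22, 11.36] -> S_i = -5.20 + 4.14*i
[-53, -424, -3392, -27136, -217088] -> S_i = -53*8^i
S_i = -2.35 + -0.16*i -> [-2.35, -2.51, -2.67, -2.83, -2.99]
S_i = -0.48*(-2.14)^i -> [-0.48, 1.03, -2.2, 4.7, -10.07]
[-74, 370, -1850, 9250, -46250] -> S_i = -74*-5^i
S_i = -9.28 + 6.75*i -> [-9.28, -2.53, 4.22, 10.97, 17.72]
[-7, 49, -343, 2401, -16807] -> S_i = -7*-7^i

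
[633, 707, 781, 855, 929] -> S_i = 633 + 74*i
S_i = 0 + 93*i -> [0, 93, 186, 279, 372]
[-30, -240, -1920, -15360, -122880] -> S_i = -30*8^i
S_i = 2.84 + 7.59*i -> [2.84, 10.43, 18.02, 25.61, 33.2]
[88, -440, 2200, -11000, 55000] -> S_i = 88*-5^i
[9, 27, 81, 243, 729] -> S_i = 9*3^i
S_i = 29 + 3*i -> [29, 32, 35, 38, 41]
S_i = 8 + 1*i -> [8, 9, 10, 11, 12]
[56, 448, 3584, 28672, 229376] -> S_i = 56*8^i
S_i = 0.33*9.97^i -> [0.33, 3.29, 32.8, 327.04, 3260.58]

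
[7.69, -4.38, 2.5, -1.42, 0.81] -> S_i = 7.69*(-0.57)^i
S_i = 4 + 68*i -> [4, 72, 140, 208, 276]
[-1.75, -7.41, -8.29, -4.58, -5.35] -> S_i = Random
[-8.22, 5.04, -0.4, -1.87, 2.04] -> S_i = Random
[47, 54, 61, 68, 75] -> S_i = 47 + 7*i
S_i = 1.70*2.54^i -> [1.7, 4.32, 10.97, 27.86, 70.76]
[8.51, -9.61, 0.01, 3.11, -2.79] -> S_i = Random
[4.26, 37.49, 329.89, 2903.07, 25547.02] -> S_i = 4.26*8.80^i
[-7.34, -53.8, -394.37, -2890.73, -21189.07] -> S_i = -7.34*7.33^i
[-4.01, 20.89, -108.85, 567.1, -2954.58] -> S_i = -4.01*(-5.21)^i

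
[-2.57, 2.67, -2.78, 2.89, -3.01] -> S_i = -2.57*(-1.04)^i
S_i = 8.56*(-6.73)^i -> [8.56, -57.61, 387.71, -2609.27, 17560.38]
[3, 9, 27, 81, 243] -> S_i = 3*3^i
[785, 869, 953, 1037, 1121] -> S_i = 785 + 84*i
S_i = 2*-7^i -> [2, -14, 98, -686, 4802]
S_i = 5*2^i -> [5, 10, 20, 40, 80]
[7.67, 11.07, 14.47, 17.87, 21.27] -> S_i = 7.67 + 3.40*i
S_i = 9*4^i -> [9, 36, 144, 576, 2304]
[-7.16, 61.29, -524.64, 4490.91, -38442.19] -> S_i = -7.16*(-8.56)^i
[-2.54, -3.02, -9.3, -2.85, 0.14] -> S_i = Random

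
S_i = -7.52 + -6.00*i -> [-7.52, -13.52, -19.52, -25.52, -31.52]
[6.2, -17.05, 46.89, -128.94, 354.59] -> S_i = 6.20*(-2.75)^i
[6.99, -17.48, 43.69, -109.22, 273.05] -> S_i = 6.99*(-2.50)^i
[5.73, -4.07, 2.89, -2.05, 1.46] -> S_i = 5.73*(-0.71)^i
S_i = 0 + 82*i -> [0, 82, 164, 246, 328]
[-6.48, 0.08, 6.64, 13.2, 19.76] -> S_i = -6.48 + 6.56*i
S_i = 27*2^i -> [27, 54, 108, 216, 432]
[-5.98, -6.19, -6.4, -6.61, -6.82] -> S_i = -5.98 + -0.21*i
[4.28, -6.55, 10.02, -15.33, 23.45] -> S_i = 4.28*(-1.53)^i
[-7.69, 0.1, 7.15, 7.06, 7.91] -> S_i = Random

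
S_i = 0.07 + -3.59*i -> [0.07, -3.52, -7.11, -10.7, -14.29]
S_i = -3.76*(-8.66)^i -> [-3.76, 32.56, -281.98, 2441.98, -21147.52]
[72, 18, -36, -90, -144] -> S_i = 72 + -54*i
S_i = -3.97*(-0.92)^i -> [-3.97, 3.65, -3.36, 3.09, -2.84]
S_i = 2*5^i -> [2, 10, 50, 250, 1250]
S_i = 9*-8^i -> [9, -72, 576, -4608, 36864]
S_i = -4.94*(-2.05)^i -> [-4.94, 10.13, -20.76, 42.56, -87.25]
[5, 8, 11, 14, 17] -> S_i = 5 + 3*i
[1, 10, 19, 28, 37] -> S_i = 1 + 9*i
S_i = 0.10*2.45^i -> [0.1, 0.25, 0.6, 1.47, 3.6]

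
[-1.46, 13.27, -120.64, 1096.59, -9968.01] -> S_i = -1.46*(-9.09)^i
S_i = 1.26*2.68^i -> [1.26, 3.38, 9.05, 24.25, 65.0]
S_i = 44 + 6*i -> [44, 50, 56, 62, 68]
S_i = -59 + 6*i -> [-59, -53, -47, -41, -35]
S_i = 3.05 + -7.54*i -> [3.05, -4.49, -12.03, -19.57, -27.11]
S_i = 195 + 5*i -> [195, 200, 205, 210, 215]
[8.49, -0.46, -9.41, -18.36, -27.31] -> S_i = 8.49 + -8.95*i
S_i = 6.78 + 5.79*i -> [6.78, 12.57, 18.36, 24.15, 29.94]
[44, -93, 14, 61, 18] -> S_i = Random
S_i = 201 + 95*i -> [201, 296, 391, 486, 581]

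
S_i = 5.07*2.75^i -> [5.07, 13.94, 38.34, 105.44, 289.96]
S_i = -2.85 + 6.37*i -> [-2.85, 3.52, 9.89, 16.26, 22.63]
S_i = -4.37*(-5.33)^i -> [-4.37, 23.29, -124.15, 661.7, -3526.88]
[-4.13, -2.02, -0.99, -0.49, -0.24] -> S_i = -4.13*0.49^i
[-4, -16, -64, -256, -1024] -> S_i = -4*4^i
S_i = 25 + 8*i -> [25, 33, 41, 49, 57]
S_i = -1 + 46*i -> [-1, 45, 91, 137, 183]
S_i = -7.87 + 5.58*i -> [-7.87, -2.29, 3.29, 8.87, 14.45]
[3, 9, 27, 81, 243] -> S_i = 3*3^i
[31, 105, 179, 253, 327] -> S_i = 31 + 74*i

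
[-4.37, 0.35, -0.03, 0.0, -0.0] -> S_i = -4.37*(-0.08)^i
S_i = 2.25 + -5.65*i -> [2.25, -3.4, -9.05, -14.7, -20.35]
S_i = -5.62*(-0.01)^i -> [-5.62, 0.06, -0.0, 0.0, -0.0]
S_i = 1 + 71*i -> [1, 72, 143, 214, 285]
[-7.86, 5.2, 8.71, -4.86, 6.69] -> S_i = Random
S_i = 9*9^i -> [9, 81, 729, 6561, 59049]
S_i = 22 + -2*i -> [22, 20, 18, 16, 14]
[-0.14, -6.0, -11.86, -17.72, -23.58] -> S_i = -0.14 + -5.86*i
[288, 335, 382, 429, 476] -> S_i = 288 + 47*i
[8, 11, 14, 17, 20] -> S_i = 8 + 3*i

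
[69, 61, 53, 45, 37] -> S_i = 69 + -8*i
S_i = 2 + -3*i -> [2, -1, -4, -7, -10]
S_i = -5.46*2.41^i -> [-5.46, -13.16, -31.71, -76.43, -184.19]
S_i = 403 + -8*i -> [403, 395, 387, 379, 371]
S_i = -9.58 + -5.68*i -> [-9.58, -15.26, -20.94, -26.62, -32.3]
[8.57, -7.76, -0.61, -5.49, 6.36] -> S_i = Random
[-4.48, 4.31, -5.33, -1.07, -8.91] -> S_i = Random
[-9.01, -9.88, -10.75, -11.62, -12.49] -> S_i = -9.01 + -0.87*i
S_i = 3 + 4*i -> [3, 7, 11, 15, 19]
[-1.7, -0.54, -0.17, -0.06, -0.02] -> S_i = -1.70*0.32^i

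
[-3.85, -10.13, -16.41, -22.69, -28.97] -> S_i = -3.85 + -6.28*i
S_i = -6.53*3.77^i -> [-6.53, -24.62, -92.81, -349.89, -1319.1]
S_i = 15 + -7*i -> [15, 8, 1, -6, -13]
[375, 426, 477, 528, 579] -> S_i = 375 + 51*i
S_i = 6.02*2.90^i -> [6.02, 17.46, 50.63, 146.82, 425.78]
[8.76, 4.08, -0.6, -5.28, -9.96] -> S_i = 8.76 + -4.68*i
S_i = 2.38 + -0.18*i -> [2.38, 2.2, 2.02, 1.84, 1.66]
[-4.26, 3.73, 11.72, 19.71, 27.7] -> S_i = -4.26 + 7.99*i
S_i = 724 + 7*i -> [724, 731, 738, 745, 752]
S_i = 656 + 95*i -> [656, 751, 846, 941, 1036]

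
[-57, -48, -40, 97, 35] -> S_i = Random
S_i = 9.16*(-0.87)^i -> [9.16, -7.97, 6.93, -6.03, 5.25]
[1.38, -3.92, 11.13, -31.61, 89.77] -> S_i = 1.38*(-2.84)^i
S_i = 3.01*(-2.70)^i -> [3.01, -8.13, 21.94, -59.25, 159.96]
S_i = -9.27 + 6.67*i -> [-9.27, -2.6, 4.07, 10.74, 17.41]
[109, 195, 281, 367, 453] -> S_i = 109 + 86*i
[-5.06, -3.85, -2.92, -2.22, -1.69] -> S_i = -5.06*0.76^i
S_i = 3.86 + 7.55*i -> [3.86, 11.41, 18.96, 26.51, 34.06]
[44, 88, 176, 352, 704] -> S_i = 44*2^i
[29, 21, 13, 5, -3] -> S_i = 29 + -8*i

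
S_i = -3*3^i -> [-3, -9, -27, -81, -243]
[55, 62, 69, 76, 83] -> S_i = 55 + 7*i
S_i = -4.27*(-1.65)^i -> [-4.27, 7.05, -11.63, 19.18, -31.65]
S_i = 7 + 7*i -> [7, 14, 21, 28, 35]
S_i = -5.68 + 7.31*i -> [-5.68, 1.63, 8.94, 16.25, 23.56]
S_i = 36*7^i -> [36, 252, 1764, 12348, 86436]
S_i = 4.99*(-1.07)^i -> [4.99, -5.34, 5.71, -6.11, 6.54]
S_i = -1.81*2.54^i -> [-1.81, -4.6, -11.68, -29.66, -75.34]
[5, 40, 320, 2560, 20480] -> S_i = 5*8^i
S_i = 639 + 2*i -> [639, 641, 643, 645, 647]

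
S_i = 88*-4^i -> [88, -352, 1408, -5632, 22528]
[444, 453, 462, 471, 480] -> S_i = 444 + 9*i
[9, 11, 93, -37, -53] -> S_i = Random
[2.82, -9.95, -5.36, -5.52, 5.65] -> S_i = Random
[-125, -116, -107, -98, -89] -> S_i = -125 + 9*i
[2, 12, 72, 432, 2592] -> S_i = 2*6^i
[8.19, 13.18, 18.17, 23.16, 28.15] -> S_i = 8.19 + 4.99*i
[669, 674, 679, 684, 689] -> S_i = 669 + 5*i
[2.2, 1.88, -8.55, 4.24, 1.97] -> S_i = Random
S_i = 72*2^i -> [72, 144, 288, 576, 1152]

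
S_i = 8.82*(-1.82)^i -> [8.82, -16.05, 29.22, -53.17, 96.77]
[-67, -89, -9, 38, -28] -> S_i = Random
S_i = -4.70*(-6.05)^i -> [-4.7, 28.44, -172.03, 1040.79, -6296.79]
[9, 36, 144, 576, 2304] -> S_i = 9*4^i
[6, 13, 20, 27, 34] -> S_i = 6 + 7*i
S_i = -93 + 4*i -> [-93, -89, -85, -81, -77]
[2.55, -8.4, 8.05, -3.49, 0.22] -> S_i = Random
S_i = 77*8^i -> [77, 616, 4928, 39424, 315392]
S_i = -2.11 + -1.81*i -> [-2.11, -3.92, -5.73, -7.54, -9.35]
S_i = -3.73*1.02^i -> [-3.73, -3.8, -3.88, -3.96, -4.04]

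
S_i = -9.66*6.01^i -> [-9.66, -58.06, -348.92, -2097.01, -12603.03]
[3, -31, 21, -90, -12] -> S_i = Random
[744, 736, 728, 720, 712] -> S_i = 744 + -8*i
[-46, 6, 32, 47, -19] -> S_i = Random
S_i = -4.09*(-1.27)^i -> [-4.09, 5.19, -6.6, 8.38, -10.64]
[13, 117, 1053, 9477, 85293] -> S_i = 13*9^i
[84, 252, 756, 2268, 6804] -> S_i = 84*3^i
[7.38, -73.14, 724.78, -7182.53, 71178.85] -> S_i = 7.38*(-9.91)^i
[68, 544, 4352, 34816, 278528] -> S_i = 68*8^i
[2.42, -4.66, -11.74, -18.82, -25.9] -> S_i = 2.42 + -7.08*i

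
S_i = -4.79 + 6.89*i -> [-4.79, 2.1, 8.99, 15.88, 22.77]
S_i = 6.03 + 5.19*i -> [6.03, 11.22, 16.41, 21.6, 26.79]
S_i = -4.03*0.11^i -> [-4.03, -0.44, -0.05, -0.01, -0.0]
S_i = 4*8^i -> [4, 32, 256, 2048, 16384]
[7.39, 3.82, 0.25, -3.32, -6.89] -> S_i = 7.39 + -3.57*i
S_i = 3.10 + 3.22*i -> [3.1, 6.32, 9.54, 12.76, 15.98]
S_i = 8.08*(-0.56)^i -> [8.08, -4.52, 2.53, -1.42, 0.79]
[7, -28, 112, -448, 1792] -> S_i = 7*-4^i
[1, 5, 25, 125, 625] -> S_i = 1*5^i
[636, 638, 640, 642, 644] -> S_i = 636 + 2*i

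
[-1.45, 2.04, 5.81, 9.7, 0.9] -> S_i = Random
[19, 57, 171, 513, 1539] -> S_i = 19*3^i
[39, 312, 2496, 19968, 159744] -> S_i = 39*8^i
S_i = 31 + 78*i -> [31, 109, 187, 265, 343]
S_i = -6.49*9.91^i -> [-6.49, -64.32, -637.37, -6316.34, -62594.95]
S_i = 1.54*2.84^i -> [1.54, 4.37, 12.42, 35.28, 100.18]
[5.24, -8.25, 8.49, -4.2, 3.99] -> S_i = Random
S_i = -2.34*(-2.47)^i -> [-2.34, 5.78, -14.28, 35.26, -87.1]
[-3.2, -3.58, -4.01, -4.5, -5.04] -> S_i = -3.20*1.12^i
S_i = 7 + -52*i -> [7, -45, -97, -149, -201]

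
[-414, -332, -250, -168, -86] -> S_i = -414 + 82*i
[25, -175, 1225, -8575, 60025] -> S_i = 25*-7^i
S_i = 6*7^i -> [6, 42, 294, 2058, 14406]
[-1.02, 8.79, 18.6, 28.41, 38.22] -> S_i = -1.02 + 9.81*i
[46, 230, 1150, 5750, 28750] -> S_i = 46*5^i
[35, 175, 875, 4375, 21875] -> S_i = 35*5^i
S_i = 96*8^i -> [96, 768, 6144, 49152, 393216]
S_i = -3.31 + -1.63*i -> [-3.31, -4.94, -6.57, -8.2, -9.83]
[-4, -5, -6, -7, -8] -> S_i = -4 + -1*i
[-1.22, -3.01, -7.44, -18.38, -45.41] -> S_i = -1.22*2.47^i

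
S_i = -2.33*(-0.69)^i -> [-2.33, 1.61, -1.11, 0.77, -0.53]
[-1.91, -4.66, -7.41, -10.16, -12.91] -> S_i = -1.91 + -2.75*i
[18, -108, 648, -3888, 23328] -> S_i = 18*-6^i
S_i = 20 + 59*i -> [20, 79, 138, 197, 256]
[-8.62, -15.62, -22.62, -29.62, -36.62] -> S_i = -8.62 + -7.00*i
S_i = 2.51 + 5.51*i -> [2.51, 8.02, 13.53, 19.04, 24.55]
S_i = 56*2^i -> [56, 112, 224, 448, 896]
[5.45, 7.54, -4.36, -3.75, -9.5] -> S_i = Random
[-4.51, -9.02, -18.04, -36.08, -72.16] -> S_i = -4.51*2.00^i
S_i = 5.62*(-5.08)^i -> [5.62, -28.55, 145.03, -736.76, 3742.75]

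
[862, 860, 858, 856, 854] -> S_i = 862 + -2*i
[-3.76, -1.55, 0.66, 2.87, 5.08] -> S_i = -3.76 + 2.21*i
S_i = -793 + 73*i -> [-793, -720, -647, -574, -501]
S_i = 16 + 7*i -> [16, 23, 30, 37, 44]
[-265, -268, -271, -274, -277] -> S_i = -265 + -3*i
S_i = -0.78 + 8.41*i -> [-0.78, 7.63, 16.04, 24.45, 32.86]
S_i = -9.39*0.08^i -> [-9.39, -0.75, -0.06, -0.0, -0.0]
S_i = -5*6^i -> [-5, -30, -180, -1080, -6480]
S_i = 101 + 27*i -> [101, 128, 155, 182, 209]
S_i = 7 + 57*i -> [7, 64, 121, 178, 235]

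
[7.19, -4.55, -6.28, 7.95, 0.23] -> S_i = Random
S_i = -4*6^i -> [-4, -24, -144, -864, -5184]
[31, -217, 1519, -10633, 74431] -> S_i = 31*-7^i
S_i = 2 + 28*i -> [2, 30, 58, 86, 114]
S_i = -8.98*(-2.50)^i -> [-8.98, 22.45, -56.12, 140.31, -350.78]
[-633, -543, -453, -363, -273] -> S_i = -633 + 90*i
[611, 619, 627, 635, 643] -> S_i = 611 + 8*i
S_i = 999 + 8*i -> [999, 1007, 1015, 1023, 1031]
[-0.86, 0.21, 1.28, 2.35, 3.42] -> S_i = -0.86 + 1.07*i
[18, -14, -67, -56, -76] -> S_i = Random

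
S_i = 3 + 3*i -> [3, 6, 9, 12, 15]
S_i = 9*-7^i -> [9, -63, 441, -3087, 21609]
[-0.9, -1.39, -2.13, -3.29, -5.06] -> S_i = -0.90*1.54^i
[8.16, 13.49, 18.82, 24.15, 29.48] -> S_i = 8.16 + 5.33*i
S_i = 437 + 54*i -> [437, 491, 545, 599, 653]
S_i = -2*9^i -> [-2, -18, -162, -1458, -13122]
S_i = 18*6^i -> [18, 108, 648, 3888, 23328]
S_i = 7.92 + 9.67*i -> [7.92, 17.59, 27.26, 36.93, 46.6]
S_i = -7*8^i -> [-7, -56, -448, -3584, -28672]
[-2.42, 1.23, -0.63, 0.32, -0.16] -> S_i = -2.42*(-0.51)^i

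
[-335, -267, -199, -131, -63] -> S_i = -335 + 68*i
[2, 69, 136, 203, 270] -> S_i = 2 + 67*i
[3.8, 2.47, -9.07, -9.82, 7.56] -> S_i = Random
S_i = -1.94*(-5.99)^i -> [-1.94, 11.62, -69.61, 416.95, -2497.52]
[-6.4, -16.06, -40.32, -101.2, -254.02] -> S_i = -6.40*2.51^i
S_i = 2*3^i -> [2, 6, 18, 54, 162]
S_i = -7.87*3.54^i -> [-7.87, -27.86, -98.62, -349.13, -1235.91]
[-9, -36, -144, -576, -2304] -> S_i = -9*4^i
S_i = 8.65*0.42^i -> [8.65, 3.63, 1.53, 0.64, 0.27]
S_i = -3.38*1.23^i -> [-3.38, -4.16, -5.11, -6.29, -7.74]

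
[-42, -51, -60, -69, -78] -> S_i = -42 + -9*i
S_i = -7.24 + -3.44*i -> [-7.24, -10.68, -14.12, -17.56, -21.0]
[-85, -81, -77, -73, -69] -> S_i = -85 + 4*i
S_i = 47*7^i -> [47, 329, 2303, 16121, 112847]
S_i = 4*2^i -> [4, 8, 16, 32, 64]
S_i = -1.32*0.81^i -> [-1.32, -1.07, -0.87, -0.7, -0.57]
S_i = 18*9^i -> [18, 162, 1458, 13122, 118098]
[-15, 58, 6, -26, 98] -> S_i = Random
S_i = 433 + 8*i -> [433, 441, 449, 457, 465]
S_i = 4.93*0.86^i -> [4.93, 4.24, 3.65, 3.14, 2.7]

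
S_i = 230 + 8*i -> [230, 238, 246, 254, 262]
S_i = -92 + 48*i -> [-92, -44, 4, 52, 100]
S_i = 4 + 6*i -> [4, 10, 16, 22, 28]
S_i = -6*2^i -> [-6, -12, -24, -48, -96]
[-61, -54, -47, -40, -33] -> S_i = -61 + 7*i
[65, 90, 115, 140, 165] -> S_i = 65 + 25*i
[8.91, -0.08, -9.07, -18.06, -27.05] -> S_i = 8.91 + -8.99*i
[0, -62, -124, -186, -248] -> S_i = 0 + -62*i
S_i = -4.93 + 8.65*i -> [-4.93, 3.72, 12.37, 21.02, 29.67]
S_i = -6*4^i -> [-6, -24, -96, -384, -1536]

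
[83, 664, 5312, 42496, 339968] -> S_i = 83*8^i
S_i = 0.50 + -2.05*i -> [0.5, -1.55, -3.6, -5.65, -7.7]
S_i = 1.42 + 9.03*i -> [1.42, 10.45, 19.48, 28.51, 37.54]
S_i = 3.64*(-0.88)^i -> [3.64, -3.2, 2.82, -2.48, 2.18]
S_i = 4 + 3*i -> [4, 7, 10, 13, 16]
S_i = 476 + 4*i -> [476, 480, 484, 488, 492]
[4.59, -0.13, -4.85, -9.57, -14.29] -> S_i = 4.59 + -4.72*i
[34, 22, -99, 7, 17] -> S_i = Random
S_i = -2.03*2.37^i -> [-2.03, -4.81, -11.4, -27.02, -64.05]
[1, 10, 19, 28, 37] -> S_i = 1 + 9*i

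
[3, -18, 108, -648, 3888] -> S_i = 3*-6^i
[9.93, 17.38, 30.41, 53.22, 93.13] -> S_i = 9.93*1.75^i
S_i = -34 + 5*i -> [-34, -29, -24, -19, -14]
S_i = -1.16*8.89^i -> [-1.16, -10.31, -91.68, -815.01, -7245.44]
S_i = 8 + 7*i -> [8, 15, 22, 29, 36]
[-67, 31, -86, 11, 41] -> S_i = Random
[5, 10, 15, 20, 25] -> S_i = 5 + 5*i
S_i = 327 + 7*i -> [327, 334, 341, 348, 355]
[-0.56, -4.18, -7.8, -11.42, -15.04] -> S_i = -0.56 + -3.62*i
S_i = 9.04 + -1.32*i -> [9.04, 7.72, 6.4, 5.08, 3.76]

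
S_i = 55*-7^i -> [55, -385, 2695, -18865, 132055]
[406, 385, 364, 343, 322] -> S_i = 406 + -21*i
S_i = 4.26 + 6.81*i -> [4.26, 11.07, 17.88, 24.69, 31.5]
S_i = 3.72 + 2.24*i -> [3.72, 5.96, 8.2, 10.44, 12.68]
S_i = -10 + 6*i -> [-10, -4, 2, 8, 14]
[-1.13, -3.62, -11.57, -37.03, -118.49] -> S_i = -1.13*3.20^i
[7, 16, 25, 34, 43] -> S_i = 7 + 9*i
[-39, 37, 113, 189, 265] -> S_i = -39 + 76*i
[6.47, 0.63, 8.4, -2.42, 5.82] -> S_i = Random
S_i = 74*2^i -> [74, 148, 296, 592, 1184]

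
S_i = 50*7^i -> [50, 350, 2450, 17150, 120050]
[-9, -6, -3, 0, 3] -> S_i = -9 + 3*i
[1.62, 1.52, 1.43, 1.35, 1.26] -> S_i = 1.62*0.94^i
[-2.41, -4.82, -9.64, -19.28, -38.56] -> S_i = -2.41*2.00^i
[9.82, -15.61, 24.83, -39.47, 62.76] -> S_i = 9.82*(-1.59)^i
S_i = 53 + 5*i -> [53, 58, 63, 68, 73]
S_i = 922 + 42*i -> [922, 964, 1006, 1048, 1090]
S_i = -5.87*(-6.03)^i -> [-5.87, 35.4, -213.44, 1287.03, -7760.82]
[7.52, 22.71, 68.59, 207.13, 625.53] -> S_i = 7.52*3.02^i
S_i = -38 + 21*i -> [-38, -17, 4, 25, 46]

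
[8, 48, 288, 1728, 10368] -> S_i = 8*6^i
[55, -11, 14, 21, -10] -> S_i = Random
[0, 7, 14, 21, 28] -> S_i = 0 + 7*i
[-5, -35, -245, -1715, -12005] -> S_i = -5*7^i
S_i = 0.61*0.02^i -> [0.61, 0.01, 0.0, 0.0, 0.0]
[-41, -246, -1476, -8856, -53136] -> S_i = -41*6^i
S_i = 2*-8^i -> [2, -16, 128, -1024, 8192]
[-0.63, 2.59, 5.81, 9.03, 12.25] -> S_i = -0.63 + 3.22*i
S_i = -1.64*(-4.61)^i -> [-1.64, 7.56, -34.85, 160.67, -740.71]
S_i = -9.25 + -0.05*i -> [-9.25, -9.3, -9.35, -9.4, -9.45]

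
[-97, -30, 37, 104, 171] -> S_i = -97 + 67*i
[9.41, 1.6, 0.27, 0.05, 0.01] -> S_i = 9.41*0.17^i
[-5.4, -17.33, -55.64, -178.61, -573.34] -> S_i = -5.40*3.21^i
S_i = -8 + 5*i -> [-8, -3, 2, 7, 12]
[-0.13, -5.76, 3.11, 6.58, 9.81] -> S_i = Random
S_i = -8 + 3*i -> [-8, -5, -2, 1, 4]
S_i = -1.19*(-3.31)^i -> [-1.19, 3.94, -13.04, 43.15, -142.84]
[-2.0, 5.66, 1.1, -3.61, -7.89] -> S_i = Random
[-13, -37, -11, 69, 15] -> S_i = Random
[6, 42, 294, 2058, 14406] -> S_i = 6*7^i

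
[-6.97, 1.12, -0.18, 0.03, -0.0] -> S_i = -6.97*(-0.16)^i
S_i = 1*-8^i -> [1, -8, 64, -512, 4096]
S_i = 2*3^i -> [2, 6, 18, 54, 162]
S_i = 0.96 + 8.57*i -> [0.96, 9.53, 18.1, 26.67, 35.24]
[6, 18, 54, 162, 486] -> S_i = 6*3^i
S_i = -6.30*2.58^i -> [-6.3, -16.25, -41.94, -108.19, -279.14]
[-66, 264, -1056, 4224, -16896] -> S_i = -66*-4^i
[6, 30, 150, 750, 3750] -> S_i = 6*5^i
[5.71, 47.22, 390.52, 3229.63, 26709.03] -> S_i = 5.71*8.27^i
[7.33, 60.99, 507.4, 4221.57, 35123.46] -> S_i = 7.33*8.32^i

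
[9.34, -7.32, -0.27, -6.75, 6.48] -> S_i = Random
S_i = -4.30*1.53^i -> [-4.3, -6.58, -10.07, -15.4, -23.56]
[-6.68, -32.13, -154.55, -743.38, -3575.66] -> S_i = -6.68*4.81^i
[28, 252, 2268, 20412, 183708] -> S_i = 28*9^i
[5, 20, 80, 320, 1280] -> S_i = 5*4^i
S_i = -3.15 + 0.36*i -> [-3.15, -2.79, -2.43, -2.07, -1.71]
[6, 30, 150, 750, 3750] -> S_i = 6*5^i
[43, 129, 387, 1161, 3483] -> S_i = 43*3^i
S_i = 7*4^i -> [7, 28, 112, 448, 1792]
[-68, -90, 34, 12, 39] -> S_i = Random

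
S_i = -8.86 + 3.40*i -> [-8.86, -5.46, -2.06, 1.34, 4.74]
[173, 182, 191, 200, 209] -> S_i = 173 + 9*i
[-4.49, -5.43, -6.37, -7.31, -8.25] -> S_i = -4.49 + -0.94*i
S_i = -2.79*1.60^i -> [-2.79, -4.46, -7.14, -11.43, -18.28]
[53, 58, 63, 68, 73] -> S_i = 53 + 5*i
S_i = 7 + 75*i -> [7, 82, 157, 232, 307]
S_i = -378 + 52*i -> [-378, -326, -274, -222, -170]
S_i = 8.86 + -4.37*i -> [8.86, 4.49, 0.12, -4.25, -8.62]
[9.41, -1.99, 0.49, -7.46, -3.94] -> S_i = Random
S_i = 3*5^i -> [3, 15, 75, 375, 1875]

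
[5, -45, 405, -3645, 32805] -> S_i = 5*-9^i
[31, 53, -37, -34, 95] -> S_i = Random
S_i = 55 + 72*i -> [55, 127, 199, 271, 343]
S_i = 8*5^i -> [8, 40, 200, 1000, 5000]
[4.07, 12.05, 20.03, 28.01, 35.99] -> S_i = 4.07 + 7.98*i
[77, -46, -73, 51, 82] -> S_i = Random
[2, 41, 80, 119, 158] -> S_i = 2 + 39*i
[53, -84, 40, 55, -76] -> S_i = Random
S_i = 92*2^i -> [92, 184, 368, 736, 1472]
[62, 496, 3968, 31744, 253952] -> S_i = 62*8^i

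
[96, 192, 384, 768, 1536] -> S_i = 96*2^i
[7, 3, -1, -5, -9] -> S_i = 7 + -4*i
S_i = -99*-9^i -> [-99, 891, -8019, 72171, -649539]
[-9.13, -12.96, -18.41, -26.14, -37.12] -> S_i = -9.13*1.42^i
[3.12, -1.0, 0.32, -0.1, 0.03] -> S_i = 3.12*(-0.32)^i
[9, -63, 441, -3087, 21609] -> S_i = 9*-7^i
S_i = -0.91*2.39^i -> [-0.91, -2.17, -5.2, -12.42, -29.69]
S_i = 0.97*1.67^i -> [0.97, 1.62, 2.71, 4.52, 7.54]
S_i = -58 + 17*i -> [-58, -41, -24, -7, 10]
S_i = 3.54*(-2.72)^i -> [3.54, -9.63, 26.19, -71.24, 193.77]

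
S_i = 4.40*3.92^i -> [4.4, 17.25, 67.61, 265.04, 1038.96]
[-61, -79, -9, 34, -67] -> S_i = Random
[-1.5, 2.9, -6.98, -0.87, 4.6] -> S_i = Random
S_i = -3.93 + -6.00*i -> [-3.93, -9.93, -15.93, -21.93, -27.93]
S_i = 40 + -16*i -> [40, 24, 8, -8, -24]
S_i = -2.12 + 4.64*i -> [-2.12, 2.52, 7.16, 11.8, 16.44]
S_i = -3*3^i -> [-3, -9, -27, -81, -243]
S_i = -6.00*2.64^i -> [-6.0, -15.84, -41.82, -110.4, -291.45]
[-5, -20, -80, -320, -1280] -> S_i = -5*4^i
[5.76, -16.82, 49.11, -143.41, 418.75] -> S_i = 5.76*(-2.92)^i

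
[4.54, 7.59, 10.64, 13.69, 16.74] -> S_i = 4.54 + 3.05*i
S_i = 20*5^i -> [20, 100, 500, 2500, 12500]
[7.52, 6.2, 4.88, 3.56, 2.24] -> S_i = 7.52 + -1.32*i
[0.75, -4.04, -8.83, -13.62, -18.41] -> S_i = 0.75 + -4.79*i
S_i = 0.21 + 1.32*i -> [0.21, 1.53, 2.85, 4.17, 5.49]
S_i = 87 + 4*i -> [87, 91, 95, 99, 103]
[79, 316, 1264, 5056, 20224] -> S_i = 79*4^i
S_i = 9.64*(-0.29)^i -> [9.64, -2.8, 0.81, -0.24, 0.07]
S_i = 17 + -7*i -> [17, 10, 3, -4, -11]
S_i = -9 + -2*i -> [-9, -11, -13, -15, -17]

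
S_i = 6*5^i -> [6, 30, 150, 750, 3750]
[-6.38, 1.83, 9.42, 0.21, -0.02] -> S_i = Random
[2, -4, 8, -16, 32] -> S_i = 2*-2^i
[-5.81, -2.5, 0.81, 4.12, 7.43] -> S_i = -5.81 + 3.31*i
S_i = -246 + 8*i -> [-246, -238, -230, -222, -214]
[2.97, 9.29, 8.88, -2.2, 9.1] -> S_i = Random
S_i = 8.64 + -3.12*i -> [8.64, 5.52, 2.4, -0.72, -3.84]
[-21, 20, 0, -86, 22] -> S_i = Random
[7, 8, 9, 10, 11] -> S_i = 7 + 1*i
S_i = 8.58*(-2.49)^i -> [8.58, -21.36, 53.2, -132.46, 329.83]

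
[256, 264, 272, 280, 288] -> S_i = 256 + 8*i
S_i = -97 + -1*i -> [-97, -98, -99, -100, -101]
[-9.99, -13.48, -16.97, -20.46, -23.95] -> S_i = -9.99 + -3.49*i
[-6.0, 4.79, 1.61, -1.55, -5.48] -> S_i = Random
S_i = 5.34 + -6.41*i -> [5.34, -1.07, -7.48, -13.89, -20.3]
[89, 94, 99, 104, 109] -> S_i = 89 + 5*i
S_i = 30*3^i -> [30, 90, 270, 810, 2430]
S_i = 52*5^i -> [52, 260, 1300, 6500, 32500]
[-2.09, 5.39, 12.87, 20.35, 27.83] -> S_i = -2.09 + 7.48*i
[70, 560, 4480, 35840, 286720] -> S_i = 70*8^i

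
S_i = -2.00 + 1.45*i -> [-2.0, -0.55, 0.9, 2.35, 3.8]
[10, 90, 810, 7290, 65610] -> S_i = 10*9^i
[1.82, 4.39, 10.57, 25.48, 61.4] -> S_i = 1.82*2.41^i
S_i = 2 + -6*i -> [2, -4, -10, -16, -22]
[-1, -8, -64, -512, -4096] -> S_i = -1*8^i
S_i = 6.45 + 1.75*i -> [6.45, 8.2, 9.95, 11.7, 13.45]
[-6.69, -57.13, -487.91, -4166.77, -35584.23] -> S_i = -6.69*8.54^i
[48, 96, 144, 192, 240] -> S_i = 48 + 48*i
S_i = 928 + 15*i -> [928, 943, 958, 973, 988]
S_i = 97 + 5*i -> [97, 102, 107, 112, 117]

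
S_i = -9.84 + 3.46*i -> [-9.84, -6.38, -2.92, 0.54, 4.0]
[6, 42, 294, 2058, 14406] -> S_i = 6*7^i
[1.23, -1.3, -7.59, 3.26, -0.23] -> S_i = Random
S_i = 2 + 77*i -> [2, 79, 156, 233, 310]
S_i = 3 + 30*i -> [3, 33, 63, 93, 123]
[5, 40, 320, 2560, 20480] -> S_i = 5*8^i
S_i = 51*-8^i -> [51, -408, 3264, -26112, 208896]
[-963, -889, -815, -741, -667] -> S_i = -963 + 74*i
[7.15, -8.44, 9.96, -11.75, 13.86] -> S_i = 7.15*(-1.18)^i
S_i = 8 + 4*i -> [8, 12, 16, 20, 24]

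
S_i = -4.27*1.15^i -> [-4.27, -4.91, -5.65, -6.49, -7.47]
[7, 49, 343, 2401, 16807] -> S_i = 7*7^i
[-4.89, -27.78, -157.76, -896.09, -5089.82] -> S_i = -4.89*5.68^i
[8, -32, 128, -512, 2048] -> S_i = 8*-4^i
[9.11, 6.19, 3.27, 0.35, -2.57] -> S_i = 9.11 + -2.92*i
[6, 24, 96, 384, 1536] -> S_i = 6*4^i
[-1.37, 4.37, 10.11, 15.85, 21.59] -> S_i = -1.37 + 5.74*i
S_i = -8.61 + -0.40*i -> [-8.61, -9.01, -9.41, -9.81, -10.21]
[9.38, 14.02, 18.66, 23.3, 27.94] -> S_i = 9.38 + 4.64*i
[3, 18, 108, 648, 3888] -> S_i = 3*6^i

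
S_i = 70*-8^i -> [70, -560, 4480, -35840, 286720]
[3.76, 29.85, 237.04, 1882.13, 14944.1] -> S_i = 3.76*7.94^i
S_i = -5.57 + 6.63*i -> [-5.57, 1.06, 7.69, 14.32, 20.95]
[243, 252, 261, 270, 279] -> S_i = 243 + 9*i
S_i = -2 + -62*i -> [-2, -64, -126, -188, -250]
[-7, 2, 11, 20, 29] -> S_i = -7 + 9*i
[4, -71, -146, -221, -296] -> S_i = 4 + -75*i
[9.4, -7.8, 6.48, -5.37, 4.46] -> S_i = 9.40*(-0.83)^i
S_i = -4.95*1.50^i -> [-4.95, -7.43, -11.14, -16.71, -25.06]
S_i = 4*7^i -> [4, 28, 196, 1372, 9604]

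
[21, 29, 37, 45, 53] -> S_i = 21 + 8*i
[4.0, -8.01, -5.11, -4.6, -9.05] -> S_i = Random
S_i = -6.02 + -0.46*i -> [-6.02, -6.48, -6.94, -7.4, -7.86]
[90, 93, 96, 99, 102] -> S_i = 90 + 3*i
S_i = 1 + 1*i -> [1, 2, 3, 4, 5]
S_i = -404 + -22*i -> [-404, -426, -448, -470, -492]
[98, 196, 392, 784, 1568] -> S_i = 98*2^i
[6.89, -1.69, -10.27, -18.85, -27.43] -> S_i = 6.89 + -8.58*i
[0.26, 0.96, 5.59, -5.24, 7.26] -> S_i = Random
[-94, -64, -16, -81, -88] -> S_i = Random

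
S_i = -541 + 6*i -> [-541, -535, -529, -523, -517]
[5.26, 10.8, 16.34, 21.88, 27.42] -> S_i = 5.26 + 5.54*i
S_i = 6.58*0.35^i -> [6.58, 2.3, 0.81, 0.28, 0.1]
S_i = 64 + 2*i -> [64, 66, 68, 70, 72]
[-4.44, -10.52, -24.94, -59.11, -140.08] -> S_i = -4.44*2.37^i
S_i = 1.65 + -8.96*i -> [1.65, -7.31, -16.27, -25.23, -34.19]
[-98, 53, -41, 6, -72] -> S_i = Random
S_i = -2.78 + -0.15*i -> [-2.78, -2.93, -3.08, -3.23, -3.38]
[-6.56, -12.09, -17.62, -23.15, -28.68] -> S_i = -6.56 + -5.53*i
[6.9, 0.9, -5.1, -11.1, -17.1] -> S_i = 6.90 + -6.00*i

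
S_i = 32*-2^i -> [32, -64, 128, -256, 512]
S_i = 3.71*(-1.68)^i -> [3.71, -6.23, 10.47, -17.59, 29.55]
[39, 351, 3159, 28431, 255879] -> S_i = 39*9^i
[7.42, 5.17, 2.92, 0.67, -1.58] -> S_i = 7.42 + -2.25*i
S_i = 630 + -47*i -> [630, 583, 536, 489, 442]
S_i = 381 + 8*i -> [381, 389, 397, 405, 413]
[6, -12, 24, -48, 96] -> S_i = 6*-2^i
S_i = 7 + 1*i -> [7, 8, 9, 10, 11]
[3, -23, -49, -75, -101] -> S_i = 3 + -26*i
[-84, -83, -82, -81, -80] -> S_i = -84 + 1*i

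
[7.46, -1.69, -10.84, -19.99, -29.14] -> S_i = 7.46 + -9.15*i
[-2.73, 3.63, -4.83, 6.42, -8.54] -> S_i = -2.73*(-1.33)^i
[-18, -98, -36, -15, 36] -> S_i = Random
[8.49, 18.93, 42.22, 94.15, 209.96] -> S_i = 8.49*2.23^i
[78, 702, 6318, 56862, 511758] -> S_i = 78*9^i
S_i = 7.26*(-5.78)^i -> [7.26, -41.96, 242.54, -1401.91, 8103.04]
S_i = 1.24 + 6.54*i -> [1.24, 7.78, 14.32, 20.86, 27.4]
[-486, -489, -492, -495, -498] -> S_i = -486 + -3*i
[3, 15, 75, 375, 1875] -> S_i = 3*5^i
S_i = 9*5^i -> [9, 45, 225, 1125, 5625]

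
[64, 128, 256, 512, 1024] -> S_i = 64*2^i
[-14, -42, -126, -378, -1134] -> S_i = -14*3^i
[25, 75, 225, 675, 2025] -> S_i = 25*3^i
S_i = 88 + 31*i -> [88, 119, 150, 181, 212]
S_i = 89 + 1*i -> [89, 90, 91, 92, 93]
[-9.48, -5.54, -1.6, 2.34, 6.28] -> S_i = -9.48 + 3.94*i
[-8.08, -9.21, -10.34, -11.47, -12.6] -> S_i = -8.08 + -1.13*i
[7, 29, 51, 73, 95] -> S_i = 7 + 22*i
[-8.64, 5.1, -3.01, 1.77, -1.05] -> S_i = -8.64*(-0.59)^i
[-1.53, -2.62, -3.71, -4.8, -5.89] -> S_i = -1.53 + -1.09*i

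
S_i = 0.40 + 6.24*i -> [0.4, 6.64, 12.88, 19.12, 25.36]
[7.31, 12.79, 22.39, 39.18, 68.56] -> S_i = 7.31*1.75^i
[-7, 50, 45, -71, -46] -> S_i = Random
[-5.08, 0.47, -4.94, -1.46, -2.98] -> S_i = Random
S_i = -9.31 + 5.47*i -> [-9.31, -3.84, 1.63, 7.1, 12.57]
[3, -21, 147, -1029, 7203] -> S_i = 3*-7^i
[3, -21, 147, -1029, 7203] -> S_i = 3*-7^i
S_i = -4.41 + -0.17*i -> [-4.41, -4.58, -4.75, -4.92, -5.09]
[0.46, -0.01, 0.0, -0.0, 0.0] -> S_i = 0.46*(-0.02)^i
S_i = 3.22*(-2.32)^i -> [3.22, -7.47, 17.33, -40.21, 93.28]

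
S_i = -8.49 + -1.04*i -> [-8.49, -9.53, -10.57, -11.61, -12.65]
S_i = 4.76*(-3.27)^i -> [4.76, -15.57, 50.9, -166.44, 544.25]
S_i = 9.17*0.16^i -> [9.17, 1.47, 0.23, 0.04, 0.01]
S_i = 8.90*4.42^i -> [8.9, 39.34, 173.87, 768.52, 3396.87]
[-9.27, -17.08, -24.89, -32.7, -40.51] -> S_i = -9.27 + -7.81*i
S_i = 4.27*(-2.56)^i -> [4.27, -10.93, 27.98, -71.64, 183.4]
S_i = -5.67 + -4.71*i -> [-5.67, -10.38, -15.09, -19.8, -24.51]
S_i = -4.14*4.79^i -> [-4.14, -19.83, -94.99, -455.0, -2179.43]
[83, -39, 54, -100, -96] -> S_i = Random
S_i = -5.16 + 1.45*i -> [-5.16, -3.71, -2.26, -0.81, 0.64]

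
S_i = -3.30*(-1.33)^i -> [-3.3, 4.39, -5.84, 7.76, -10.33]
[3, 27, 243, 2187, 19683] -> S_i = 3*9^i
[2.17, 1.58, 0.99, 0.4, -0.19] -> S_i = 2.17 + -0.59*i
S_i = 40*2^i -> [40, 80, 160, 320, 640]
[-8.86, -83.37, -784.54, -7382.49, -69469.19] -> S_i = -8.86*9.41^i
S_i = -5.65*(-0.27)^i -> [-5.65, 1.53, -0.41, 0.11, -0.03]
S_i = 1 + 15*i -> [1, 16, 31, 46, 61]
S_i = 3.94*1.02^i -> [3.94, 4.02, 4.1, 4.18, 4.26]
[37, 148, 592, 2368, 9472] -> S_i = 37*4^i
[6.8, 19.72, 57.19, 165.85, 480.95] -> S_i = 6.80*2.90^i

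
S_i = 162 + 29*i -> [162, 191, 220, 249, 278]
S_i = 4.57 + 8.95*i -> [4.57, 13.52, 22.47, 31.42, 40.37]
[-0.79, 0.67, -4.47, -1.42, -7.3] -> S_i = Random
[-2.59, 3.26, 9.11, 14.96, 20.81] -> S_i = -2.59 + 5.85*i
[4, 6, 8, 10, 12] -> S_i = 4 + 2*i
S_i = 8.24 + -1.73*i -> [8.24, 6.51, 4.78, 3.05, 1.32]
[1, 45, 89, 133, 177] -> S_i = 1 + 44*i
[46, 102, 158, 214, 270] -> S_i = 46 + 56*i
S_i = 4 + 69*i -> [4, 73, 142, 211, 280]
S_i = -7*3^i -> [-7, -21, -63, -189, -567]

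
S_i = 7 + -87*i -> [7, -80, -167, -254, -341]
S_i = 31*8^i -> [31, 248, 1984, 15872, 126976]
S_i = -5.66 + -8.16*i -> [-5.66, -13.82, -21.98, -30.14, -38.3]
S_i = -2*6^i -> [-2, -12, -72, -432, -2592]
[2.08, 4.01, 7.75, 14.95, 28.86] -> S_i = 2.08*1.93^i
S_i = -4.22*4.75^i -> [-4.22, -20.04, -95.21, -452.27, -2148.26]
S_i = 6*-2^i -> [6, -12, 24, -48, 96]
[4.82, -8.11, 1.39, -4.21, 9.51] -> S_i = Random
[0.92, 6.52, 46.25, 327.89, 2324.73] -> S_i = 0.92*7.09^i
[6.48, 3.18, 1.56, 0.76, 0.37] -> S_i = 6.48*0.49^i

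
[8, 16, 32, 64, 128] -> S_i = 8*2^i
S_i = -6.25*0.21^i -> [-6.25, -1.31, -0.28, -0.06, -0.01]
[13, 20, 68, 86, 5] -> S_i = Random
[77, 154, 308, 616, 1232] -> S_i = 77*2^i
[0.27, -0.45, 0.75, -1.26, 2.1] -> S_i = 0.27*(-1.67)^i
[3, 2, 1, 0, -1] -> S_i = 3 + -1*i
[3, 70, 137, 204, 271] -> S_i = 3 + 67*i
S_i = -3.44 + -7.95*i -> [-3.44, -11.39, -19.34, -27.29, -35.24]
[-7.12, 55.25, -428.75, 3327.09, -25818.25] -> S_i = -7.12*(-7.76)^i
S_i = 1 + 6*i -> [1, 7, 13, 19, 25]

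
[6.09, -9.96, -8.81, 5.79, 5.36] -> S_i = Random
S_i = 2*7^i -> [2, 14, 98, 686, 4802]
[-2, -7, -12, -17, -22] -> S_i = -2 + -5*i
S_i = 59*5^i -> [59, 295, 1475, 7375, 36875]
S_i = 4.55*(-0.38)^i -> [4.55, -1.73, 0.66, -0.25, 0.09]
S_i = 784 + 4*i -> [784, 788, 792, 796, 800]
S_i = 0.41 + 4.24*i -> [0.41, 4.65, 8.89, 13.13, 17.37]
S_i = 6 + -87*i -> [6, -81, -168, -255, -342]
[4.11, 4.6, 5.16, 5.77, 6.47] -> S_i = 4.11*1.12^i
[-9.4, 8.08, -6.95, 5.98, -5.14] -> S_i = -9.40*(-0.86)^i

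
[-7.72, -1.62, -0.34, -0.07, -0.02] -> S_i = -7.72*0.21^i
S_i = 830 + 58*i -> [830, 888, 946, 1004, 1062]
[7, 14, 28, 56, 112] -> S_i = 7*2^i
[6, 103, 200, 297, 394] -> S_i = 6 + 97*i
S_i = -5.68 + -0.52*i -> [-5.68, -6.2, -6.72, -7.24, -7.76]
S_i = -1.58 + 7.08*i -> [-1.58, 5.5, 12.58, 19.66, 26.74]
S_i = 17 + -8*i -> [17, 9, 1, -7, -15]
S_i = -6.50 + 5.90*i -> [-6.5, -0.6, 5.3, 11.2, 17.1]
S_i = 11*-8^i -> [11, -88, 704, -5632, 45056]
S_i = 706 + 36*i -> [706, 742, 778, 814, 850]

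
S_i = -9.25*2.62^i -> [-9.25, -24.24, -63.5, -166.36, -435.86]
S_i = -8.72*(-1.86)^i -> [-8.72, 16.22, -30.17, 56.11, -104.37]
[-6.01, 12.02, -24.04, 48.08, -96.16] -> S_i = -6.01*(-2.00)^i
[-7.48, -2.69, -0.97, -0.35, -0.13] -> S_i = -7.48*0.36^i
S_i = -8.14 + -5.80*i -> [-8.14, -13.94, -19.74, -25.54, -31.34]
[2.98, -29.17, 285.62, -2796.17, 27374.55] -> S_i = 2.98*(-9.79)^i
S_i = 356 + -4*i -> [356, 352, 348, 344, 340]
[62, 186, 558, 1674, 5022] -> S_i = 62*3^i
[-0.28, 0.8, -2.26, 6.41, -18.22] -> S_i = -0.28*(-2.84)^i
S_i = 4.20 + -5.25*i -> [4.2, -1.05, -6.3, -11.55, -16.8]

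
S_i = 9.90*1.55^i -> [9.9, 15.34, 23.78, 36.87, 57.14]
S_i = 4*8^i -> [4, 32, 256, 2048, 16384]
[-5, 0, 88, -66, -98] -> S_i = Random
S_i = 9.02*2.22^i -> [9.02, 20.02, 44.45, 98.69, 219.09]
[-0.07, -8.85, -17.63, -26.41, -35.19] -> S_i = -0.07 + -8.78*i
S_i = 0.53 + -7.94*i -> [0.53, -7.41, -15.35, -23.29, -31.23]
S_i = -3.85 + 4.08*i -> [-3.85, 0.23, 4.31, 8.39, 12.47]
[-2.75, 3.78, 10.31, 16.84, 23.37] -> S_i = -2.75 + 6.53*i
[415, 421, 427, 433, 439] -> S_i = 415 + 6*i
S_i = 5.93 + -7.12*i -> [5.93, -1.19, -8.31, -15.43, -22.55]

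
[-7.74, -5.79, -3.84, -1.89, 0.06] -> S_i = -7.74 + 1.95*i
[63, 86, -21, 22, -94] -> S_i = Random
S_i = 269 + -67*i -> [269, 202, 135, 68, 1]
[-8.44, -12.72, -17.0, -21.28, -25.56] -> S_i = -8.44 + -4.28*i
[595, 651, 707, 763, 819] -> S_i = 595 + 56*i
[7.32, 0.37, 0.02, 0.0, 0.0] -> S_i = 7.32*0.05^i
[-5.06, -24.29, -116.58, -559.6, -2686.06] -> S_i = -5.06*4.80^i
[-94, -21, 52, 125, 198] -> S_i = -94 + 73*i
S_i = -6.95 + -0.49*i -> [-6.95, -7.44, -7.93, -8.42, -8.91]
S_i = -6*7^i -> [-6, -42, -294, -2058, -14406]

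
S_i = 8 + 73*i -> [8, 81, 154, 227, 300]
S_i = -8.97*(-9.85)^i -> [-8.97, 88.35, -870.29, 8572.37, -84437.89]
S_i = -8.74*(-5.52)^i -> [-8.74, 48.24, -266.31, 1470.04, -8114.61]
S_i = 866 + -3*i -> [866, 863, 860, 857, 854]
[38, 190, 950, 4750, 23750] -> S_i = 38*5^i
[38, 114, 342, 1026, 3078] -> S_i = 38*3^i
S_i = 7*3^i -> [7, 21, 63, 189, 567]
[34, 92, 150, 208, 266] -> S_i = 34 + 58*i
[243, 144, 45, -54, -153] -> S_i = 243 + -99*i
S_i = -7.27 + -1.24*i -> [-7.27, -8.51, -9.75, -10.99, -12.23]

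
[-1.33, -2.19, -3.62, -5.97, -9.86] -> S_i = -1.33*1.65^i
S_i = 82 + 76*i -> [82, 158, 234, 310, 386]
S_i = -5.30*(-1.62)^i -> [-5.3, 8.59, -13.91, 22.53, -36.5]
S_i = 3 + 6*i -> [3, 9, 15, 21, 27]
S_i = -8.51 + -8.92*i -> [-8.51, -17.43, -26.35, -35.27, -44.19]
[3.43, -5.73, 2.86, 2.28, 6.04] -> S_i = Random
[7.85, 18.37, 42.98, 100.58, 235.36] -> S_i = 7.85*2.34^i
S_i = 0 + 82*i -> [0, 82, 164, 246, 328]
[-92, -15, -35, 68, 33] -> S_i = Random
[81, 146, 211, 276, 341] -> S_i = 81 + 65*i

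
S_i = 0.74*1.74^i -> [0.74, 1.29, 2.24, 3.9, 6.78]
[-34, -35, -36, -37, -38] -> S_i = -34 + -1*i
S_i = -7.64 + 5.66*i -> [-7.64, -1.98, 3.68, 9.34, 15.0]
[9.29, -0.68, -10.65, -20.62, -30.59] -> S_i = 9.29 + -9.97*i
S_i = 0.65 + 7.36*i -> [0.65, 8.01, 15.37, 22.73, 30.09]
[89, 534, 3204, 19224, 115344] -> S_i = 89*6^i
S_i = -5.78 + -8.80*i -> [-5.78, -14.58, -23.38, -32.18, -40.98]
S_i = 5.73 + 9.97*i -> [5.73, 15.7, 25.67, 35.64, 45.61]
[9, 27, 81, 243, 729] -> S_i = 9*3^i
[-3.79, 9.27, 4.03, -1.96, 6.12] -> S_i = Random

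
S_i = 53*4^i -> [53, 212, 848, 3392, 13568]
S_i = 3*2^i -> [3, 6, 12, 24, 48]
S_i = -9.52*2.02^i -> [-9.52, -19.23, -38.85, -78.47, -158.5]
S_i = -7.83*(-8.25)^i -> [-7.83, 64.6, -532.93, 4396.67, -36272.51]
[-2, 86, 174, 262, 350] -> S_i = -2 + 88*i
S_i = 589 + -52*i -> [589, 537, 485, 433, 381]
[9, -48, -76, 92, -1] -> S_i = Random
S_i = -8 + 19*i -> [-8, 11, 30, 49, 68]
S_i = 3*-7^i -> [3, -21, 147, -1029, 7203]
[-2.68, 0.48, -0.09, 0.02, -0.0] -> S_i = -2.68*(-0.18)^i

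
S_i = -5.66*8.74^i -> [-5.66, -49.47, -432.35, -3778.77, -33026.47]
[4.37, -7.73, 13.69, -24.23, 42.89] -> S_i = 4.37*(-1.77)^i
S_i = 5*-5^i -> [5, -25, 125, -625, 3125]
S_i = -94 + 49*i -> [-94, -45, 4, 53, 102]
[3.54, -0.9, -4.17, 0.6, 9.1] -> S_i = Random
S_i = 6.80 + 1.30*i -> [6.8, 8.1, 9.4, 10.7, 12.0]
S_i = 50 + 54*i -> [50, 104, 158, 212, 266]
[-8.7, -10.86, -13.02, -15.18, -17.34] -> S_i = -8.70 + -2.16*i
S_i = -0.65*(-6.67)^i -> [-0.65, 4.34, -28.92, 192.88, -1286.52]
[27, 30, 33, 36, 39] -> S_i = 27 + 3*i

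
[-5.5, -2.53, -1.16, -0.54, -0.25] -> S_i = -5.50*0.46^i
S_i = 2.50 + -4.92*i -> [2.5, -2.42, -7.34, -12.26, -17.18]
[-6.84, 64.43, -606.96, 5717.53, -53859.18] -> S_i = -6.84*(-9.42)^i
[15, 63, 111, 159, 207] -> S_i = 15 + 48*i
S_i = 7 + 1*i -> [7, 8, 9, 10, 11]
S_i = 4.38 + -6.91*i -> [4.38, -2.53, -9.44, -16.35, -23.26]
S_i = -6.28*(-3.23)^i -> [-6.28, 20.28, -65.52, 211.63, -683.55]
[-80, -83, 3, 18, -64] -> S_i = Random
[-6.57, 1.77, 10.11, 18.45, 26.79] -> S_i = -6.57 + 8.34*i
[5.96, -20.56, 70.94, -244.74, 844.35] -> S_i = 5.96*(-3.45)^i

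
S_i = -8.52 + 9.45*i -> [-8.52, 0.93, 10.38, 19.83, 29.28]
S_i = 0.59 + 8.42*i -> [0.59, 9.01, 17.43, 25.85, 34.27]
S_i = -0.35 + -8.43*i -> [-0.35, -8.78, -17.21, -25.64, -34.07]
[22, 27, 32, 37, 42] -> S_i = 22 + 5*i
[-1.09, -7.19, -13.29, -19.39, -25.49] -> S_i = -1.09 + -6.10*i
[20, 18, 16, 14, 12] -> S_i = 20 + -2*i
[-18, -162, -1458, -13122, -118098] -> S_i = -18*9^i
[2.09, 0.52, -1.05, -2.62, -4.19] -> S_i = 2.09 + -1.57*i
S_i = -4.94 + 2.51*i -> [-4.94, -2.43, 0.08, 2.59, 5.1]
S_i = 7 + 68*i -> [7, 75, 143, 211, 279]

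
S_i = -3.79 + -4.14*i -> [-3.79, -7.93, -12.07, -16.21, -20.35]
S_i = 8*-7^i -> [8, -56, 392, -2744, 19208]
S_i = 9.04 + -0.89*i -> [9.04, 8.15, 7.26, 6.37, 5.48]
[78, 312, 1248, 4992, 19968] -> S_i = 78*4^i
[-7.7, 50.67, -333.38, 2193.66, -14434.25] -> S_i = -7.70*(-6.58)^i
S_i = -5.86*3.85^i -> [-5.86, -22.56, -86.86, -334.41, -1287.48]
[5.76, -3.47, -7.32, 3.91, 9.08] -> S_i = Random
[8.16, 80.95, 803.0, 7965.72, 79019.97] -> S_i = 8.16*9.92^i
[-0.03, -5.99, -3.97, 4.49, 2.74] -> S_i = Random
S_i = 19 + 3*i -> [19, 22, 25, 28, 31]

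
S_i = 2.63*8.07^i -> [2.63, 21.22, 171.28, 1382.22, 11154.49]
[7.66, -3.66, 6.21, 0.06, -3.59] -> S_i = Random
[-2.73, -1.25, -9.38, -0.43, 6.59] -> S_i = Random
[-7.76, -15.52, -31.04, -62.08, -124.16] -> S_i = -7.76*2.00^i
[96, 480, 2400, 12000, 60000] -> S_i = 96*5^i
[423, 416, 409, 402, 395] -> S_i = 423 + -7*i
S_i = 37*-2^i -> [37, -74, 148, -296, 592]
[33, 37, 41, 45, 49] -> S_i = 33 + 4*i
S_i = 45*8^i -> [45, 360, 2880, 23040, 184320]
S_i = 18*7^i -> [18, 126, 882, 6174, 43218]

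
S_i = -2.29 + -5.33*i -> [-2.29, -7.62, -12.95, -18.28, -23.61]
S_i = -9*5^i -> [-9, -45, -225, -1125, -5625]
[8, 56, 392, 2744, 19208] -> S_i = 8*7^i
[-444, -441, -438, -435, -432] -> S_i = -444 + 3*i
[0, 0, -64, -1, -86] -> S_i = Random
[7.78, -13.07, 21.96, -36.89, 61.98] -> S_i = 7.78*(-1.68)^i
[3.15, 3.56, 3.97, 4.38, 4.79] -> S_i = 3.15 + 0.41*i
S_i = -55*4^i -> [-55, -220, -880, -3520, -14080]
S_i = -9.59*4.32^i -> [-9.59, -41.43, -178.97, -773.16, -3340.05]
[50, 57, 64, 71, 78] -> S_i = 50 + 7*i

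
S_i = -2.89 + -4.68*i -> [-2.89, -7.57, -12.25, -16.93, -21.61]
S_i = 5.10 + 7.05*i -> [5.1, 12.15, 19.2, 26.25, 33.3]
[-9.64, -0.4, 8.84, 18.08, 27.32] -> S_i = -9.64 + 9.24*i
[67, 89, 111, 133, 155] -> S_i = 67 + 22*i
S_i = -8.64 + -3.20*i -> [-8.64, -11.84, -15.04, -18.24, -21.44]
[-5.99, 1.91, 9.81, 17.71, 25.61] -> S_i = -5.99 + 7.90*i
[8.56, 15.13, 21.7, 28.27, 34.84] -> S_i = 8.56 + 6.57*i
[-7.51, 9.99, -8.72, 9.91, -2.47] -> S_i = Random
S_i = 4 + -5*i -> [4, -1, -6, -11, -16]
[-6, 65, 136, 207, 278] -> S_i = -6 + 71*i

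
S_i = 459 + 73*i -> [459, 532, 605, 678, 751]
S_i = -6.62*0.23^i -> [-6.62, -1.52, -0.35, -0.08, -0.02]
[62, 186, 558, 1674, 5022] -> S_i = 62*3^i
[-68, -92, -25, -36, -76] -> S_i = Random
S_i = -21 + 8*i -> [-21, -13, -5, 3, 11]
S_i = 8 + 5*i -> [8, 13, 18, 23, 28]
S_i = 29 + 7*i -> [29, 36, 43, 50, 57]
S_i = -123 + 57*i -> [-123, -66, -9, 48, 105]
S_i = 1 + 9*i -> [1, 10, 19, 28, 37]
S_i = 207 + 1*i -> [207, 208, 209, 210, 211]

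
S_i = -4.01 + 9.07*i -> [-4.01, 5.06, 14.13, 23.2, 32.27]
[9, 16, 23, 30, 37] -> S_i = 9 + 7*i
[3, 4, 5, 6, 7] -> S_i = 3 + 1*i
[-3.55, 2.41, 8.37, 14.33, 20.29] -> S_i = -3.55 + 5.96*i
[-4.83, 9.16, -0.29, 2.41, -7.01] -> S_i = Random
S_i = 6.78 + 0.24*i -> [6.78, 7.02, 7.26, 7.5, 7.74]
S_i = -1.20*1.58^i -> [-1.2, -1.9, -3.0, -4.73, -7.48]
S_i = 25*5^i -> [25, 125, 625, 3125, 15625]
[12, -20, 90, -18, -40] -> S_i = Random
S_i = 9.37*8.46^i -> [9.37, 79.27, 670.63, 5673.5, 47997.77]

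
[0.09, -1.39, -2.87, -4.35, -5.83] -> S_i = 0.09 + -1.48*i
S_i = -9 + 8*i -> [-9, -1, 7, 15, 23]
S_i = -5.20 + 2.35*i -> [-5.2, -2.85, -0.5, 1.85, 4.2]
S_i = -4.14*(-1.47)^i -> [-4.14, 6.09, -8.95, 13.15, -19.33]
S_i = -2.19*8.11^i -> [-2.19, -17.76, -144.04, -1168.17, -9473.87]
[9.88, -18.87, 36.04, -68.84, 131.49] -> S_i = 9.88*(-1.91)^i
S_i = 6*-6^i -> [6, -36, 216, -1296, 7776]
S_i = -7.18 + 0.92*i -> [-7.18, -6.26, -5.34, -4.42, -3.5]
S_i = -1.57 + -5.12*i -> [-1.57, -6.69, -11.81, -16.93, -22.05]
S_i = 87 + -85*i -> [87, 2, -83, -168, -253]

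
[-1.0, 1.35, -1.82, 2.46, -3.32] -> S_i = -1.00*(-1.35)^i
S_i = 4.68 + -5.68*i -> [4.68, -1.0, -6.68, -12.36, -18.04]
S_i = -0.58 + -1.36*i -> [-0.58, -1.94, -3.3, -4.66, -6.02]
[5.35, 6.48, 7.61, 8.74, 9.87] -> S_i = 5.35 + 1.13*i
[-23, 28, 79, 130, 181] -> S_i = -23 + 51*i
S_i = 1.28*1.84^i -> [1.28, 2.36, 4.33, 7.97, 14.67]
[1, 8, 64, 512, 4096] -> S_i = 1*8^i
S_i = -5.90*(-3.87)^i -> [-5.9, 22.83, -88.36, 341.97, -1323.41]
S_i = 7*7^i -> [7, 49, 343, 2401, 16807]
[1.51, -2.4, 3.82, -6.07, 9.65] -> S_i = 1.51*(-1.59)^i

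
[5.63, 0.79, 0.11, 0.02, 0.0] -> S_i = 5.63*0.14^i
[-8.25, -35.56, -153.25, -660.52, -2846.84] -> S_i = -8.25*4.31^i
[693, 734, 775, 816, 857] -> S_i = 693 + 41*i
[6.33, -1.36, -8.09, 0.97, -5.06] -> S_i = Random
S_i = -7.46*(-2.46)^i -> [-7.46, 18.35, -45.14, 111.06, -273.2]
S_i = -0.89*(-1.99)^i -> [-0.89, 1.77, -3.52, 7.01, -13.96]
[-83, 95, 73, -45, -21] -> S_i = Random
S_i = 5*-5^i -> [5, -25, 125, -625, 3125]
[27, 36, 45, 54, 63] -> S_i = 27 + 9*i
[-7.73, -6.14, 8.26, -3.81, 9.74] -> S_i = Random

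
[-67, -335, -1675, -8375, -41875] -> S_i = -67*5^i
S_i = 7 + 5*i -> [7, 12, 17, 22, 27]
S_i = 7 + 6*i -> [7, 13, 19, 25, 31]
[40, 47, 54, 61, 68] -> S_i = 40 + 7*i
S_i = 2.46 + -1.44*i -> [2.46, 1.02, -0.42, -1.86, -3.3]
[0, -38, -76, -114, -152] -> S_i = 0 + -38*i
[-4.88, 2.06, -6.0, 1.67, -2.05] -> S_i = Random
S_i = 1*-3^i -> [1, -3, 9, -27, 81]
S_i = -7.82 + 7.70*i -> [-7.82, -0.12, 7.58, 15.28, 22.98]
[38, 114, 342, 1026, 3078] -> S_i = 38*3^i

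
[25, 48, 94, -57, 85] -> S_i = Random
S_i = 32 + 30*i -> [32, 62, 92, 122, 152]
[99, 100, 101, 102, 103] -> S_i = 99 + 1*i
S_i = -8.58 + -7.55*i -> [-8.58, -16.13, -23.68, -31.23, -38.78]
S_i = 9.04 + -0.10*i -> [9.04, 8.94, 8.84, 8.74, 8.64]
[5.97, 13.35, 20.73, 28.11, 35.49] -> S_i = 5.97 + 7.38*i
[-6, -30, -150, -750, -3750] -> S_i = -6*5^i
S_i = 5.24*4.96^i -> [5.24, 25.99, 128.91, 639.41, 3171.45]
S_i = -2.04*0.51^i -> [-2.04, -1.04, -0.53, -0.27, -0.14]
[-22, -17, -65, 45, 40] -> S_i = Random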